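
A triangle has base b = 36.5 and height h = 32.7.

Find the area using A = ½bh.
A = ½·b·h = ½·36.5·32.7 = ½·1193.55 = 596.775

Area = 596.775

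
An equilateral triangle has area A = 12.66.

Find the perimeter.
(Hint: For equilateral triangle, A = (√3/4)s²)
A = (√3/4)s²  ⇒  s² = 4A/√3 = 4·12.66/√3 = 50.64/1.73205 ≈ 29.237
s ≈ √29.237 ≈ 5.40713
Perimeter = 3s ≈ 3·5.40713 ≈ 16.2214

Perimeter = 16.22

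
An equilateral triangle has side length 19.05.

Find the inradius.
r = Area/s with s the semi-perimeter.
Area = (√3/4)·19.05² = (√3/4)·362.9025 ≈ 0.433013·362.9025 ≈ 157.141
s = 3·19.05/2 = 28.575
r ≈ 157.141/28.575 ≈ 5.49926
(Equivalently r = side/(2√3) = 19.05/3.4641 ≈ 5.49926.)

r = 5.499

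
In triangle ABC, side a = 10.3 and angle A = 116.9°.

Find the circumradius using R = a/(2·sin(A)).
R = a/(2·sin(A)) = 10.3/(2·sin(116.9°))
sin(116.9°) ≈ 0.891798
R ≈ 10.3/(2·0.891798) = 10.3/1.7836 ≈ 5.77485

R = 5.775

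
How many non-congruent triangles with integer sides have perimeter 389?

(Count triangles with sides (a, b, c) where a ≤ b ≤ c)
Let a ≤ b ≤ c with a + b + c = 389. The only binding inequality is a + b > c, i.e. 389 − c > c, so c < 389/2; and c ≥ 389/3 since c is the largest side.
So 130 ≤ c ≤ 194. For each c, b runs from ⌈(389 − c)/2⌉ up to c (then a = 389 − b − c satisfies 1 ≤ a ≤ b automatically), giving c − ⌈(389 − c)/2⌉ + 1 choices.
Summing over c: 1 + 3 + 4 + 6 + … + 96 + 97  (65 terms, c = 130, …, 194) = 3201
Check (closed form: nearest integer to p²/48 for even p, (p+3)²/48 for odd p): (389+3)²/48 = 392²/48 = 153664/48 ≈ 3201.33 → 3201

3201 triangles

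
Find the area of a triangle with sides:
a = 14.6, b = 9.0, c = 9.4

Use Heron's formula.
s = (14.6 + 9.0 + 9.4)/2 = 33/2 = 16.5
s − a = 1.9, s − b = 7.5, s − c = 7.1
s(s−a)(s−b)(s−c) = 16.5·1.9·7.5·7.1 ≈ 1669.39
Area = √1669.39 ≈ 40.8581

Area = 40.86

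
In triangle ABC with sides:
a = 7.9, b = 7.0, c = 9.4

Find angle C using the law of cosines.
c² = a² + b² − 2ab·cos(C)  ⇒  cos(C) = (a² + b² − c²)/(2ab)
cos(C) = (7.9² + 7.0² − 9.4²)/(2·7.9·7.0) = (62.41 + 49 − 88.36)/110.6 = 23.05/110.6 ≈ 0.208409
C = arccos(0.208409) ≈ 77.9709°

C = 77.97°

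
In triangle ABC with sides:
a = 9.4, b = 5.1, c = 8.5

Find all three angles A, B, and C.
Law of cosines for each angle (a² = 88.36, b² = 26.01, c² = 72.25):
cos(A) = (b² + c² − a²)/(2bc) = (26.01 + 72.25 − 88.36)/(2·5.1·8.5) = 9.9/86.7 ≈ 0.114187  ⇒  A ≈ 83.4433°
cos(B) = (a² + c² − b²)/(2ac) = (88.36 + 72.25 − 26.01)/(2·9.4·8.5) = 134.6/159.8 ≈ 0.842303  ⇒  B ≈ 32.6159°
cos(C) = (a² + b² − c²)/(2ab) = (88.36 + 26.01 − 72.25)/(2·9.4·5.1) = 42.12/95.88 ≈ 0.439299  ⇒  C ≈ 63.9408°
Check: A + B + C ≈ 180°

A = 83.44°, B = 32.62°, C = 63.94°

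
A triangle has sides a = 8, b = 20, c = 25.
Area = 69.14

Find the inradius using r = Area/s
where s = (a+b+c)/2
s = (8 + 20 + 25)/2 = 53/2 = 26.5
r = Area/s = 69.14/26.5 ≈ 2.60906

r = 2.609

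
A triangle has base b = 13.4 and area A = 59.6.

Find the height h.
A = ½·b·h  ⇒  h = 2A/b = 2·59.6/13.4 = 119.2/13.4 ≈ 8.89552

h = 8.896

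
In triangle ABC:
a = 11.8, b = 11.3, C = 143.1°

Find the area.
Two sides and the included angle (SAS): A = ½·a·b·sin(C) = ½·11.8·11.3·sin(143.1°)
sin(143.1°) ≈ 0.60042
A ≈ ½·133.34·0.60042 = 66.67·0.60042 ≈ 40.03

Area = 40.03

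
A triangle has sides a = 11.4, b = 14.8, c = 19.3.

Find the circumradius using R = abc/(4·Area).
First find the area with Heron's formula.
s = (11.4 + 14.8 + 19.3)/2 = 22.75
Area = √(s(s−a)(s−b)(s−c)) = √(22.75·11.35·7.95·3.45) ≈ √7082.12 ≈ 84.1554
abc = 11.4·14.8·19.3 = 3256.296
R = abc/(4·Area) ≈ 3256.296/(4·84.1554) = 3256.296/336.621 ≈ 9.67347

R = 9.673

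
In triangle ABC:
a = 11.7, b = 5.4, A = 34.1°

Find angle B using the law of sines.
a/sin(A) = b/sin(B)  ⇒  sin(B) = b·sin(A)/a = 5.4·sin(34.1°)/11.7
sin(34.1°) ≈ 0.560639
sin(B) ≈ 5.4·0.560639/11.7 ≈ 3.02745/11.7 ≈ 0.258756
B = arcsin(0.258756) ≈ 14.9963°
(Since b ≤ a we need B ≤ A, so the obtuse alternative 180° − 14.9963° ≈ 165.004° is rejected.)

B = 15°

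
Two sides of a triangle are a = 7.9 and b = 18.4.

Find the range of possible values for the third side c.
Triangle inequality: |a − b| < c < a + b
|a − b| = |7.9 − 18.4| = 10.5
a + b = 7.9 + 18.4 = 26.3

10.5 < c < 26.3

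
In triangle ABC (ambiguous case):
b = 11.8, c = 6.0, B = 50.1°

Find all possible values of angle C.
b/sin(B) = c/sin(C)  ⇒  sin(C) = c·sin(B)/b = 6.0·sin(50.1°)/11.8
sin(50.1°) ≈ 0.767165
sin(C) ≈ 6.0·0.767165/11.8 ≈ 4.60299/11.8 ≈ 0.390084
Candidate 1: C₁ = arcsin(0.390084) ≈ 22.9597°  →  A = 180° − 50.1° − 22.9597° ≈ 106.94° > 0, valid
Candidate 2: C₂ = 180° − C₁ ≈ 157.04°  →  A = 180° − 50.1° − 157.04° ≈ -27.1403° ≤ 0, not a valid triangle

C = 22.96° (one solution)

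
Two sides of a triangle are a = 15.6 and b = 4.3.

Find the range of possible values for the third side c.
Triangle inequality: |a − b| < c < a + b
|a − b| = |15.6 − 4.3| = 11.3
a + b = 15.6 + 4.3 = 19.9

11.3 < c < 19.9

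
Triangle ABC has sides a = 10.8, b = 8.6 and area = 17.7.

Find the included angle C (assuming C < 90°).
Area = ½·a·b·sin(C)  ⇒  sin(C) = 2·Area/(a·b) = 2·17.7/(10.8·8.6) = 35.4/92.88 ≈ 0.381137
C = arcsin(0.381137) ≈ 22.4041° (taking the acute solution since C < 90°)

C = 22.4°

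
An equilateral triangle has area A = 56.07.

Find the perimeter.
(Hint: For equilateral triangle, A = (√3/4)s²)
A = (√3/4)s²  ⇒  s² = 4A/√3 = 4·56.07/√3 = 224.28/1.73205 ≈ 129.488
s ≈ √129.488 ≈ 11.3793
Perimeter = 3s ≈ 3·11.3793 ≈ 34.1379

Perimeter = 34.14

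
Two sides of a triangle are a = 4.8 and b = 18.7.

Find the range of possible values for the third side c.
Triangle inequality: |a − b| < c < a + b
|a − b| = |4.8 − 18.7| = 13.9
a + b = 4.8 + 18.7 = 23.5

13.9 < c < 23.5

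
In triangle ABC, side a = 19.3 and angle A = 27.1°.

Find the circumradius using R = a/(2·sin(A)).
R = a/(2·sin(A)) = 19.3/(2·sin(27.1°))
sin(27.1°) ≈ 0.455545
R ≈ 19.3/(2·0.455545) = 19.3/0.91109 ≈ 21.1834

R = 21.18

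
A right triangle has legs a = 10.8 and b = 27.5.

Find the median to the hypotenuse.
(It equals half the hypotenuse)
Hypotenuse c = √(a² + b²) = √(116.64 + 756.25) = √872.89 ≈ 29.5447
Median to hypotenuse = c/2 ≈ 29.5447/2 ≈ 14.7724

Median = 14.77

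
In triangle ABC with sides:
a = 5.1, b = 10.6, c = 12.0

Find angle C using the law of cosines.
c² = a² + b² − 2ab·cos(C)  ⇒  cos(C) = (a² + b² − c²)/(2ab)
cos(C) = (5.1² + 10.6² − 12.0²)/(2·5.1·10.6) = (26.01 + 112.36 − 144)/108.12 = -5.63/108.12 ≈ -0.0520718
C = arccos(-0.0520718) ≈ 92.9848°

C = 92.98°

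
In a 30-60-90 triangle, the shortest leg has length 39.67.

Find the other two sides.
In a 30-60-90 triangle the sides are in ratio 1 : √3 : 2 (short leg : long leg : hypotenuse).
Long leg = 39.67·√3 ≈ 39.67·1.73205 ≈ 68.7105
Hypotenuse = 2·39.67 = 79.34

Long leg = 39.67√3 = 68.71, Hypotenuse = 79.34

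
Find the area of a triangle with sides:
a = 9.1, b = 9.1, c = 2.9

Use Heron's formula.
s = (9.1 + 9.1 + 2.9)/2 = 21.1/2 = 10.55
s − a = 1.45, s − b = 1.45, s − c = 7.65
s(s−a)(s−b)(s−c) = 10.55·1.45·1.45·7.65 ≈ 169.688
Area = √169.688 ≈ 13.0264

Area = 13.03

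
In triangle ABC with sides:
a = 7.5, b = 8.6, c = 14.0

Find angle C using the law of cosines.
c² = a² + b² − 2ab·cos(C)  ⇒  cos(C) = (a² + b² − c²)/(2ab)
cos(C) = (7.5² + 8.6² − 14.0²)/(2·7.5·8.6) = (56.25 + 73.96 − 196)/129 = -65.79/129 ≈ -0.51
C = arccos(-0.51) ≈ 120.664°

C = 120.7°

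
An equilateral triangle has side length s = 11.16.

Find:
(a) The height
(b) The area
(a) The height splits the triangle into two 30-60-90 halves: h = s·√3/2 = 11.16·1.73205/2 ≈ 19.3297/2 ≈ 9.66484
(b) Area = (√3/4)·s² = (√3/4)·11.16² = (√3/4)·124.5456 ≈ 0.433013·124.5456 ≈ 53.9298

Height = 9.665, Area = 53.93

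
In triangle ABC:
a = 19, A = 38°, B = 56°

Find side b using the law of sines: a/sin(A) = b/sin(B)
a/sin(A) = b/sin(B)  ⇒  b = a·sin(B)/sin(A) = 19·sin(56°)/sin(38°)
sin(56°) ≈ 0.829038, sin(38°) ≈ 0.615661
b ≈ 19·0.829038/0.615661 ≈ 15.7517/0.615661 ≈ 25.585

b = 25.59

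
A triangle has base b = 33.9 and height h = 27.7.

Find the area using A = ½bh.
A = ½·b·h = ½·33.9·27.7 = ½·939.03 = 469.515

Area = 469.515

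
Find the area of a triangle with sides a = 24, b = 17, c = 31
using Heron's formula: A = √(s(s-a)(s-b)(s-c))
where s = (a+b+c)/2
s = (24 + 17 + 31)/2 = 72/2 = 36
s − a = 12, s − b = 19, s − c = 5
s(s−a)(s−b)(s−c) = 36·12·19·5 = 41040
Area = √41040 ≈ 202.583

s = 36.0, Area = 202.6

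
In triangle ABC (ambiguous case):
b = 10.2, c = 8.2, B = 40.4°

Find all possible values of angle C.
b/sin(B) = c/sin(C)  ⇒  sin(C) = c·sin(B)/b = 8.2·sin(40.4°)/10.2
sin(40.4°) ≈ 0.64812
sin(C) ≈ 8.2·0.64812/10.2 ≈ 5.31458/10.2 ≈ 0.521038
Candidate 1: C₁ = arcsin(0.521038) ≈ 31.4019°  →  A = 180° − 40.4° − 31.4019° ≈ 108.198° > 0, valid
Candidate 2: C₂ = 180° − C₁ ≈ 148.598°  →  A = 180° − 40.4° − 148.598° ≈ -8.9981° ≤ 0, not a valid triangle

C = 31.4° (one solution)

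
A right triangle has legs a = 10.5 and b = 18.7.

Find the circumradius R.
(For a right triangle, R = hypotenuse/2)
Hypotenuse c = √(a² + b²) = √(110.25 + 349.69) = √459.94 ≈ 21.4462
R = c/2 ≈ 21.4462/2 ≈ 10.7231

R = 10.72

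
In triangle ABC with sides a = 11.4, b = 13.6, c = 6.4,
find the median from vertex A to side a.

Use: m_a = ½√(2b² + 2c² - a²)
m_a = ½√(2·13.6² + 2·6.4² − 11.4²) = ½√(2·184.96 + 2·40.96 − 129.96) = ½√(369.92 + 81.92 − 129.96) = ½√321.88
√321.88 ≈ 17.941, so m_a ≈ 8.97051

m_a = 8.971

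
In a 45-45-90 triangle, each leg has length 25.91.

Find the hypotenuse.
In a 45-45-90 triangle the sides are in ratio 1 : 1 : √2, so hypotenuse = leg·√2.
Hypotenuse = 25.91·√2 ≈ 25.91·1.41421 ≈ 36.6423

Hypotenuse = 25.91√2 = 36.64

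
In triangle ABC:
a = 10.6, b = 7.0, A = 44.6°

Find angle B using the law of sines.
a/sin(A) = b/sin(B)  ⇒  sin(B) = b·sin(A)/a = 7.0·sin(44.6°)/10.6
sin(44.6°) ≈ 0.702153
sin(B) ≈ 7.0·0.702153/10.6 ≈ 4.91507/10.6 ≈ 0.463686
B = arcsin(0.463686) ≈ 27.6252°
(Since b ≤ a we need B ≤ A, so the obtuse alternative 180° − 27.6252° ≈ 152.375° is rejected.)

B = 27.63°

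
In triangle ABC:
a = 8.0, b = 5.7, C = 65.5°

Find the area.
Two sides and the included angle (SAS): A = ½·a·b·sin(C) = ½·8.0·5.7·sin(65.5°)
sin(65.5°) ≈ 0.909961
A ≈ ½·45.6·0.909961 = 22.8·0.909961 ≈ 20.7471

Area = 20.75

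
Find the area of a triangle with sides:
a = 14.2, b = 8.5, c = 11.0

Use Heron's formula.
s = (14.2 + 8.5 + 11.0)/2 = 33.7/2 = 16.85
s − a = 2.65, s − b = 8.35, s − c = 5.85
s(s−a)(s−b)(s−c) = 16.85·2.65·8.35·5.85 ≈ 2181.16
Area = √2181.16 ≈ 46.7029

Area = 46.7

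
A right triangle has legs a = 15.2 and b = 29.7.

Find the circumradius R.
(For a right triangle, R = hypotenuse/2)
Hypotenuse c = √(a² + b²) = √(231.04 + 882.09) = √1113.13 ≈ 33.3636
R = c/2 ≈ 33.3636/2 ≈ 16.6818

R = 16.68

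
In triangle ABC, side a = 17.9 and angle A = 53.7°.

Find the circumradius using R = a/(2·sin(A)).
R = a/(2·sin(A)) = 17.9/(2·sin(53.7°))
sin(53.7°) ≈ 0.805928
R ≈ 17.9/(2·0.805928) = 17.9/1.61186 ≈ 11.1052

R = 11.11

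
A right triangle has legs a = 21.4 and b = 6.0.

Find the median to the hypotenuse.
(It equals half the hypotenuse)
Hypotenuse c = √(a² + b²) = √(457.96 + 36) = √493.96 ≈ 22.2252
Median to hypotenuse = c/2 ≈ 22.2252/2 ≈ 11.1126

Median = 11.11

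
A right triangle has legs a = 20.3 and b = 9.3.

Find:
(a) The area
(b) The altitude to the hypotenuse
(a) The legs are perpendicular, so Area = ½·a·b = ½·20.3·9.3 = ½·188.79 = 94.395
(b) Hypotenuse c = √(a² + b²) = √(412.09 + 86.49) = √498.58 ≈ 22.3289
    Area = ½·c·h_c  ⇒  h_c = 2·Area/c = 188.79/22.3289 ≈ 8.45496

Area = 94.395, h_c = 8.455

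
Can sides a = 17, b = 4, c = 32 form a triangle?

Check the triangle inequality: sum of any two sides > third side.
a + b vs c: 17 + 4 = 21 ≤ 32  ✗
a + c vs b: 17 + 32 = 49 > 4  ✓
b + c vs a: 4 + 32 = 36 > 17  ✓

No: 17 + 4 = 21 is not > 32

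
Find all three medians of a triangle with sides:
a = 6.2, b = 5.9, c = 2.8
Median formula: m_a = ½√(2b² + 2c² − a²) (and cyclically). a² = 38.44, b² = 34.81, c² = 7.84.
m_a = ½√(2·34.81 + 2·7.84 − 38.44) = ½√46.86 ≈ ½·6.84544 ≈ 3.42272
m_b = ½√(2·38.44 + 2·7.84 − 34.81) = ½√57.75 ≈ ½·7.59934 ≈ 3.79967
m_c = ½√(2·38.44 + 2·34.81 − 7.84) = ½√138.66 ≈ ½·11.7754 ≈ 5.8877

m_a = 3.423, m_b = 3.8, m_c = 5.888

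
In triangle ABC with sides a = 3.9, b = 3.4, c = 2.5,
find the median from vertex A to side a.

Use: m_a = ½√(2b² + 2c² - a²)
m_a = ½√(2·3.4² + 2·2.5² − 3.9²) = ½√(2·11.56 + 2·6.25 − 15.21) = ½√(23.12 + 12.5 − 15.21) = ½√20.41
√20.41 ≈ 4.51774, so m_a ≈ 2.25887

m_a = 2.259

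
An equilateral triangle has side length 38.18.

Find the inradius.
r = Area/s with s the semi-perimeter.
Area = (√3/4)·38.18² = (√3/4)·1457.7124 ≈ 0.433013·1457.7124 ≈ 631.208
s = 3·38.18/2 = 57.27
r ≈ 631.208/57.27 ≈ 11.0216
(Equivalently r = side/(2√3) = 38.18/3.4641 ≈ 11.0216.)

r = 11.02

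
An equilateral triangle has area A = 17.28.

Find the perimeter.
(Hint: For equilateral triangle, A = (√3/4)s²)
A = (√3/4)s²  ⇒  s² = 4A/√3 = 4·17.28/√3 = 69.12/1.73205 ≈ 39.9065
s ≈ √39.9065 ≈ 6.31716
Perimeter = 3s ≈ 3·6.31716 ≈ 18.9515

Perimeter = 18.95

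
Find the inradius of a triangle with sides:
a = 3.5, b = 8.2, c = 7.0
r = Area/s where s is the semi-perimeter.
s = (3.5 + 8.2 + 7.0)/2 = 18.7/2 = 9.35
Area = √(s(s−a)(s−b)(s−c)) = √(9.35·5.85·1.15·2.35) ≈ √147.82 ≈ 12.1581
r ≈ 12.1581/9.35 ≈ 1.30033

r = 1.3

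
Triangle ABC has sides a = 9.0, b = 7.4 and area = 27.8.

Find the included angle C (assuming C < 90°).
Area = ½·a·b·sin(C)  ⇒  sin(C) = 2·Area/(a·b) = 2·27.8/(9.0·7.4) = 55.6/66.6 ≈ 0.834835
C = arcsin(0.834835) ≈ 56.5986° (taking the acute solution since C < 90°)

C = 56.6°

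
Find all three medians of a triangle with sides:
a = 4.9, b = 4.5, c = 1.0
Median formula: m_a = ½√(2b² + 2c² − a²) (and cyclically). a² = 24.01, b² = 20.25, c² = 1.
m_a = ½√(2·20.25 + 2·1 − 24.01) = ½√18.49 ≈ ½·4.3 ≈ 2.15
m_b = ½√(2·24.01 + 2·1 − 20.25) = ½√29.77 ≈ ½·5.45619 ≈ 2.72809
m_c = ½√(2·24.01 + 2·20.25 − 1) = ½√87.52 ≈ ½·9.35521 ≈ 4.67761

m_a = 2.15, m_b = 2.728, m_c = 4.678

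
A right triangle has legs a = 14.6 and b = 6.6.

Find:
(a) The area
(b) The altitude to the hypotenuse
(a) The legs are perpendicular, so Area = ½·a·b = ½·14.6·6.6 = ½·96.36 = 48.18
(b) Hypotenuse c = √(a² + b²) = √(213.16 + 43.56) = √256.72 ≈ 16.0225
    Area = ½·c·h_c  ⇒  h_c = 2·Area/c = 96.36/16.0225 ≈ 6.01405

Area = 48.18, h_c = 6.014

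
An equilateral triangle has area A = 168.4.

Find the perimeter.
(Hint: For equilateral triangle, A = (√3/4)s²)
A = (√3/4)s²  ⇒  s² = 4A/√3 = 4·168.4/√3 = 673.6/1.73205 ≈ 388.903
s ≈ √388.903 ≈ 19.7206
Perimeter = 3s ≈ 3·19.7206 ≈ 59.1619

Perimeter = 59.16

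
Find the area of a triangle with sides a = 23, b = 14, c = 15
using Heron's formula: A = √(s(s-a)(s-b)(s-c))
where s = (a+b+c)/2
s = (23 + 14 + 15)/2 = 52/2 = 26
s − a = 3, s − b = 12, s − c = 11
s(s−a)(s−b)(s−c) = 26·3·12·11 = 10296
Area = √10296 ≈ 101.469

s = 26.0, Area = 101.5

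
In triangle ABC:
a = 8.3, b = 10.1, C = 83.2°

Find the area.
Two sides and the included angle (SAS): A = ½·a·b·sin(C) = ½·8.3·10.1·sin(83.2°)
sin(83.2°) ≈ 0.992966
A ≈ ½·83.83·0.992966 = 41.915·0.992966 ≈ 41.6201

Area = 41.62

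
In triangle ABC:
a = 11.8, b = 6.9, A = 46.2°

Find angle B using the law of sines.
a/sin(A) = b/sin(B)  ⇒  sin(B) = b·sin(A)/a = 6.9·sin(46.2°)/11.8
sin(46.2°) ≈ 0.72176
sin(B) ≈ 6.9·0.72176/11.8 ≈ 4.98015/11.8 ≈ 0.422046
B = arcsin(0.422046) ≈ 24.9638°
(Since b ≤ a we need B ≤ A, so the obtuse alternative 180° − 24.9638° ≈ 155.036° is rejected.)

B = 24.96°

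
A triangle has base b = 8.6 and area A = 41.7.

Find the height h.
A = ½·b·h  ⇒  h = 2A/b = 2·41.7/8.6 = 83.4/8.6 ≈ 9.69767

h = 9.698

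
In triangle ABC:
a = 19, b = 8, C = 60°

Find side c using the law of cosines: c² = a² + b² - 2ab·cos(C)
c² = 19² + 8² − 2·19·8·cos(60°)
cos(60°) ≈ 0.5
c² ≈ 361 + 64 − 304·(0.5) ≈ 425 − 152 ≈ 273
c ≈ √273 ≈ 16.5227

c = 16.52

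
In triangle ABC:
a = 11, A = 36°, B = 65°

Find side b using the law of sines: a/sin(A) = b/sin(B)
a/sin(A) = b/sin(B)  ⇒  b = a·sin(B)/sin(A) = 11·sin(65°)/sin(36°)
sin(65°) ≈ 0.906308, sin(36°) ≈ 0.587785
b ≈ 11·0.906308/0.587785 ≈ 9.96939/0.587785 ≈ 16.9609

b = 16.96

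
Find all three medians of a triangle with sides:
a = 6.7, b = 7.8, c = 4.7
Median formula: m_a = ½√(2b² + 2c² − a²) (and cyclically). a² = 44.89, b² = 60.84, c² = 22.09.
m_a = ½√(2·60.84 + 2·22.09 − 44.89) = ½√120.97 ≈ ½·10.9986 ≈ 5.49932
m_b = ½√(2·44.89 + 2·22.09 − 60.84) = ½√73.12 ≈ ½·8.55102 ≈ 4.27551
m_c = ½√(2·44.89 + 2·60.84 − 22.09) = ½√189.37 ≈ ½·13.7612 ≈ 6.88059

m_a = 5.499, m_b = 4.276, m_c = 6.881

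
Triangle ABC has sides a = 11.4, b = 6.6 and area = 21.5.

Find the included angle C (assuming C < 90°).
Area = ½·a·b·sin(C)  ⇒  sin(C) = 2·Area/(a·b) = 2·21.5/(11.4·6.6) = 43/75.24 ≈ 0.571505
C = arcsin(0.571505) ≈ 34.8552° (taking the acute solution since C < 90°)

C = 34.86°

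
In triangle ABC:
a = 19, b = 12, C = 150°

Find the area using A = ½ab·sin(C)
A = ½·a·b·sin(C) = ½·19·12·sin(150°)
sin(150°) ≈ 0.5
A ≈ ½·228·0.5 = 114·0.5 ≈ 57

Area = 57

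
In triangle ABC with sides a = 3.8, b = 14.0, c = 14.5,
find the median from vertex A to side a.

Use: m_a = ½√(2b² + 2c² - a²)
m_a = ½√(2·14.0² + 2·14.5² − 3.8²) = ½√(2·196 + 2·210.25 − 14.44) = ½√(392 + 420.5 − 14.44) = ½√798.06
√798.06 ≈ 28.25, so m_a ≈ 14.125

m_a = 14.12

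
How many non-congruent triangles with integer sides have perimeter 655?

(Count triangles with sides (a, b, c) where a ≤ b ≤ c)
Let a ≤ b ≤ c with a + b + c = 655. The only binding inequality is a + b > c, i.e. 655 − c > c, so c < 655/2; and c ≥ 655/3 since c is the largest side.
So 219 ≤ c ≤ 327. For each c, b runs from ⌈(655 − c)/2⌉ up to c (then a = 655 − b − c satisfies 1 ≤ a ≤ b automatically), giving c − ⌈(655 − c)/2⌉ + 1 choices.
Summing over c: 2 + 3 + 5 + 6 + … + 162 + 164  (109 terms, c = 219, …, 327) = 9020
Check (closed form: nearest integer to p²/48 for even p, (p+3)²/48 for odd p): (655+3)²/48 = 658²/48 = 432964/48 ≈ 9020.08 → 9020

9020 triangles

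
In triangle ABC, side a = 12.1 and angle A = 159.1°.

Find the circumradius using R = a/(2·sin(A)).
R = a/(2·sin(A)) = 12.1/(2·sin(159.1°))
sin(159.1°) ≈ 0.356738
R ≈ 12.1/(2·0.356738) = 12.1/0.713476 ≈ 16.9592

R = 16.96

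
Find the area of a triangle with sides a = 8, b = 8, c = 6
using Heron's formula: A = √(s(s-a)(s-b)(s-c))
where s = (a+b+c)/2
s = (8 + 8 + 6)/2 = 22/2 = 11
s − a = 3, s − b = 3, s − c = 5
s(s−a)(s−b)(s−c) = 11·3·3·5 = 495
Area = √495 ≈ 22.2486

s = 11.0, Area = 22.25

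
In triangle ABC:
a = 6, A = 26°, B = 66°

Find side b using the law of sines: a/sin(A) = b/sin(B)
a/sin(A) = b/sin(B)  ⇒  b = a·sin(B)/sin(A) = 6·sin(66°)/sin(26°)
sin(66°) ≈ 0.913545, sin(26°) ≈ 0.438371
b ≈ 6·0.913545/0.438371 ≈ 5.48127/0.438371 ≈ 12.5037

b = 12.5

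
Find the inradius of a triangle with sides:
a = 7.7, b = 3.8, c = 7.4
r = Area/s where s is the semi-perimeter.
s = (7.7 + 3.8 + 7.4)/2 = 18.9/2 = 9.45
Area = √(s(s−a)(s−b)(s−c)) = √(9.45·1.75·5.65·2.05) ≈ √191.546 ≈ 13.84
r ≈ 13.84/9.45 ≈ 1.46455

r = 1.465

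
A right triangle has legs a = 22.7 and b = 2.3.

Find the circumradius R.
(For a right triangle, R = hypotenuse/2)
Hypotenuse c = √(a² + b²) = √(515.29 + 5.29) = √520.58 ≈ 22.8162
R = c/2 ≈ 22.8162/2 ≈ 11.4081

R = 11.41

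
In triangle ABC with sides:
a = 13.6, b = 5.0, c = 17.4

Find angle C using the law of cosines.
c² = a² + b² − 2ab·cos(C)  ⇒  cos(C) = (a² + b² − c²)/(2ab)
cos(C) = (13.6² + 5.0² − 17.4²)/(2·13.6·5.0) = (184.96 + 25 − 302.76)/136 = -92.8/136 ≈ -0.682353
C = arccos(-0.682353) ≈ 133.028°

C = 133°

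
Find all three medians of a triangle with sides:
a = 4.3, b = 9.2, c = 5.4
Median formula: m_a = ½√(2b² + 2c² − a²) (and cyclically). a² = 18.49, b² = 84.64, c² = 29.16.
m_a = ½√(2·84.64 + 2·29.16 − 18.49) = ½√209.11 ≈ ½·14.4606 ≈ 7.23032
m_b = ½√(2·18.49 + 2·29.16 − 84.64) = ½√10.66 ≈ ½·3.26497 ≈ 1.63248
m_c = ½√(2·18.49 + 2·84.64 − 29.16) = ½√177.1 ≈ ½·13.3079 ≈ 6.65395

m_a = 7.23, m_b = 1.632, m_c = 6.654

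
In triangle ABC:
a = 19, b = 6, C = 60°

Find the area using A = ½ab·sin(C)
A = ½·a·b·sin(C) = ½·19·6·sin(60°)
sin(60°) ≈ 0.866025
A ≈ ½·114·0.866025 = 57·0.866025 ≈ 49.3634

Area = 49.36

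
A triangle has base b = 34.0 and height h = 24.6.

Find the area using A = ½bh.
A = ½·b·h = ½·34.0·24.6 = ½·836.4 = 418.2

Area = 418.2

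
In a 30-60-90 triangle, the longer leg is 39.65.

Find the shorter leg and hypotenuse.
In a 30-60-90 triangle the sides are in ratio 1 : √3 : 2, so short leg = long leg/√3 and hypotenuse = 2·(short leg).
Short leg = 39.65/√3 ≈ 39.65/1.73205 ≈ 22.8919
Hypotenuse = 2·22.8919 ≈ 45.7839

Short leg = 22.89, Hypotenuse = 45.78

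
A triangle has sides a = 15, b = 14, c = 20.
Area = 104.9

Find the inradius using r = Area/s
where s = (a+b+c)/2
s = (15 + 14 + 20)/2 = 49/2 = 24.5
r = Area/s = 104.9/24.5 ≈ 4.28163

r = 4.282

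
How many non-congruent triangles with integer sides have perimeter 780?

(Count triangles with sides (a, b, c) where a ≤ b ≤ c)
Let a ≤ b ≤ c with a + b + c = 780. The only binding inequality is a + b > c, i.e. 780 − c > c, so c < 780/2; and c ≥ 780/3 since c is the largest side.
So 260 ≤ c ≤ 389. For each c, b runs from ⌈(780 − c)/2⌉ up to c (then a = 780 − b − c satisfies 1 ≤ a ≤ b automatically), giving c − ⌈(780 − c)/2⌉ + 1 choices.
Summing over c: 1 + 2 + 4 + 5 + … + 193 + 194  (130 terms, c = 260, …, 389) = 12675
Check (closed form: nearest integer to p²/48 for even p, (p+3)²/48 for odd p): 780²/48 = 608400/48 ≈ 12675.00 → 12675

12675 triangles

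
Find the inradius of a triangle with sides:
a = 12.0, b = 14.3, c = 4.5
r = Area/s where s is the semi-perimeter.
s = (12.0 + 14.3 + 4.5)/2 = 30.8/2 = 15.4
Area = √(s(s−a)(s−b)(s−c)) = √(15.4·3.4·1.1·10.9) ≈ √627.796 ≈ 25.0559
r ≈ 25.0559/15.4 ≈ 1.627

r = 1.627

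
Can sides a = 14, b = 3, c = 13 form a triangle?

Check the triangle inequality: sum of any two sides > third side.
a + b vs c: 14 + 3 = 17 > 13  ✓
a + c vs b: 14 + 13 = 27 > 3  ✓
b + c vs a: 3 + 13 = 16 > 14  ✓

Yes, triangle inequality satisfied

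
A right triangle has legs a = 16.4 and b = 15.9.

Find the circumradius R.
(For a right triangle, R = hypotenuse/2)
Hypotenuse c = √(a² + b²) = √(268.96 + 252.81) = √521.77 ≈ 22.8423
R = c/2 ≈ 22.8423/2 ≈ 11.4211

R = 11.42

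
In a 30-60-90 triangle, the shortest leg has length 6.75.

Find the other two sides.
In a 30-60-90 triangle the sides are in ratio 1 : √3 : 2 (short leg : long leg : hypotenuse).
Long leg = 6.75·√3 ≈ 6.75·1.73205 ≈ 11.6913
Hypotenuse = 2·6.75 = 13.5

Long leg = 6.75√3 = 11.69, Hypotenuse = 13.5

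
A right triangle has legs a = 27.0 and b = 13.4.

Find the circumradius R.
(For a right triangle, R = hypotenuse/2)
Hypotenuse c = √(a² + b²) = √(729 + 179.56) = √908.56 ≈ 30.1423
R = c/2 ≈ 30.1423/2 ≈ 15.0712

R = 15.07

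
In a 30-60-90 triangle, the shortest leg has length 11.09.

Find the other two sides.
In a 30-60-90 triangle the sides are in ratio 1 : √3 : 2 (short leg : long leg : hypotenuse).
Long leg = 11.09·√3 ≈ 11.09·1.73205 ≈ 19.2084
Hypotenuse = 2·11.09 = 22.18

Long leg = 11.09√3 = 19.21, Hypotenuse = 22.18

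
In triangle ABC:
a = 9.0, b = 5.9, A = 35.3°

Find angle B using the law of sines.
a/sin(A) = b/sin(B)  ⇒  sin(B) = b·sin(A)/a = 5.9·sin(35.3°)/9.0
sin(35.3°) ≈ 0.577858
sin(B) ≈ 5.9·0.577858/9.0 ≈ 3.40936/9.0 ≈ 0.378818
B = arcsin(0.378818) ≈ 22.2605°
(Since b ≤ a we need B ≤ A, so the obtuse alternative 180° − 22.2605° ≈ 157.74° is rejected.)

B = 22.26°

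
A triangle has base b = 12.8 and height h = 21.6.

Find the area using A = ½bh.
A = ½·b·h = ½·12.8·21.6 = ½·276.48 = 138.24

Area = 138.24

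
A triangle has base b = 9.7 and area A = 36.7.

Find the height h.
A = ½·b·h  ⇒  h = 2A/b = 2·36.7/9.7 = 73.4/9.7 ≈ 7.56701

h = 7.567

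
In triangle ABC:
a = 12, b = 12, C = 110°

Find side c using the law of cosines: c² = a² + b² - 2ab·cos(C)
c² = 12² + 12² − 2·12·12·cos(110°)
cos(110°) ≈ -0.34202
c² ≈ 144 + 144 − 288·(-0.34202) ≈ 288 + 98.5018 ≈ 386.502
c ≈ √386.502 ≈ 19.6596

c = 19.66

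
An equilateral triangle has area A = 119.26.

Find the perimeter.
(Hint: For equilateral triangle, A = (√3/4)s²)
A = (√3/4)s²  ⇒  s² = 4A/√3 = 4·119.26/√3 = 477.04/1.73205 ≈ 275.419
s ≈ √275.419 ≈ 16.5958
Perimeter = 3s ≈ 3·16.5958 ≈ 49.7873

Perimeter = 49.79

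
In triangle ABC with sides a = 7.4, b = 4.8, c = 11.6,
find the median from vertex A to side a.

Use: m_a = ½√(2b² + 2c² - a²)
m_a = ½√(2·4.8² + 2·11.6² − 7.4²) = ½√(2·23.04 + 2·134.56 − 54.76) = ½√(46.08 + 269.12 − 54.76) = ½√260.44
√260.44 ≈ 16.1382, so m_a ≈ 8.06908

m_a = 8.069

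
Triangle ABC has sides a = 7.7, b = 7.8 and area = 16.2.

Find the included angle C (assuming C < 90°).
Area = ½·a·b·sin(C)  ⇒  sin(C) = 2·Area/(a·b) = 2·16.2/(7.7·7.8) = 32.4/60.06 ≈ 0.539461
C = arcsin(0.539461) ≈ 32.6469° (taking the acute solution since C < 90°)

C = 32.65°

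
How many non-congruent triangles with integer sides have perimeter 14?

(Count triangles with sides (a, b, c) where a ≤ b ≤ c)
Let a ≤ b ≤ c with a + b + c = 14. The only binding inequality is a + b > c, i.e. 14 − c > c, so c < 14/2; and c ≥ 14/3 since c is the largest side.
So 5 ≤ c ≤ 6. For each c, b runs from ⌈(14 − c)/2⌉ up to c (then a = 14 − b − c satisfies 1 ≤ a ≤ b automatically), giving c − ⌈(14 − c)/2⌉ + 1 choices.
Summing over c: 1 + 3 = 4
Check (closed form: nearest integer to p²/48 for even p, (p+3)²/48 for odd p): 14²/48 = 196/48 ≈ 4.08 → 4

4 triangles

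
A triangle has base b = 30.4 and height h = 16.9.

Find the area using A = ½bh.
A = ½·b·h = ½·30.4·16.9 = ½·513.76 = 256.88

Area = 256.88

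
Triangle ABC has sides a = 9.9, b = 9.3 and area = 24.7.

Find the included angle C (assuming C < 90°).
Area = ½·a·b·sin(C)  ⇒  sin(C) = 2·Area/(a·b) = 2·24.7/(9.9·9.3) = 49.4/92.07 ≈ 0.536548
C = arcsin(0.536548) ≈ 32.449° (taking the acute solution since C < 90°)

C = 32.45°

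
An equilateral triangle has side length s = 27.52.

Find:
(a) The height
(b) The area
(a) The height splits the triangle into two 30-60-90 halves: h = s·√3/2 = 27.52·1.73205/2 ≈ 47.666/2 ≈ 23.833
(b) Area = (√3/4)·s² = (√3/4)·27.52² = (√3/4)·757.3504 ≈ 0.433013·757.3504 ≈ 327.942

Height = 23.83, Area = 327.9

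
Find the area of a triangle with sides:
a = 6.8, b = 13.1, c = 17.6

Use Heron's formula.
s = (6.8 + 13.1 + 17.6)/2 = 37.5/2 = 18.75
s − a = 11.95, s − b = 5.65, s − c = 1.15
s(s−a)(s−b)(s−c) = 18.75·11.95·5.65·1.15 ≈ 1455.85
Area = √1455.85 ≈ 38.1556

Area = 38.16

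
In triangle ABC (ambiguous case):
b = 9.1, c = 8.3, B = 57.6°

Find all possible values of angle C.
b/sin(B) = c/sin(C)  ⇒  sin(C) = c·sin(B)/b = 8.3·sin(57.6°)/9.1
sin(57.6°) ≈ 0.844328
sin(C) ≈ 8.3·0.844328/9.1 ≈ 7.00792/9.1 ≈ 0.770101
Candidate 1: C₁ = arcsin(0.770101) ≈ 50.363°  →  A = 180° − 57.6° − 50.363° ≈ 72.037° > 0, valid
Candidate 2: C₂ = 180° − C₁ ≈ 129.637°  →  A = 180° − 57.6° − 129.637° ≈ -7.237° ≤ 0, not a valid triangle

C = 50.36° (one solution)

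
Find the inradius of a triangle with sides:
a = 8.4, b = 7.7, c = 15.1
r = Area/s where s is the semi-perimeter.
s = (8.4 + 7.7 + 15.1)/2 = 31.2/2 = 15.6
Area = √(s(s−a)(s−b)(s−c)) = √(15.6·7.2·7.9·0.5) ≈ √443.664 ≈ 21.0633
r ≈ 21.0633/15.6 ≈ 1.35021

r = 1.35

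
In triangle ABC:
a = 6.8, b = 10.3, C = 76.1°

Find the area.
Two sides and the included angle (SAS): A = ½·a·b·sin(C) = ½·6.8·10.3·sin(76.1°)
sin(76.1°) ≈ 0.970716
A ≈ ½·70.04·0.970716 = 35.02·0.970716 ≈ 33.9945

Area = 33.99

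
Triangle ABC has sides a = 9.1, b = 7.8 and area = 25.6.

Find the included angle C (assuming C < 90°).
Area = ½·a·b·sin(C)  ⇒  sin(C) = 2·Area/(a·b) = 2·25.6/(9.1·7.8) = 51.2/70.98 ≈ 0.72133
C = arcsin(0.72133) ≈ 46.1644° (taking the acute solution since C < 90°)

C = 46.16°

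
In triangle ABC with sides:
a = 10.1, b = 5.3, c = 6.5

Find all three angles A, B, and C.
Law of cosines for each angle (a² = 102.01, b² = 28.09, c² = 42.25):
cos(A) = (b² + c² − a²)/(2bc) = (28.09 + 42.25 − 102.01)/(2·5.3·6.5) = -31.67/68.9 ≈ -0.459652  ⇒  A ≈ 117.365°
cos(B) = (a² + c² − b²)/(2ac) = (102.01 + 42.25 − 28.09)/(2·10.1·6.5) = 116.17/131.3 ≈ 0.884768  ⇒  B ≈ 27.7771°
cos(C) = (a² + b² − c²)/(2ab) = (102.01 + 28.09 − 42.25)/(2·10.1·5.3) = 87.85/107.06 ≈ 0.820568  ⇒  C ≈ 34.8583°
Check: A + B + C ≈ 180°

A = 117.4°, B = 27.78°, C = 34.86°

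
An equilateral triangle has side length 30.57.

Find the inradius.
r = Area/s with s the semi-perimeter.
Area = (√3/4)·30.57² = (√3/4)·934.5249 ≈ 0.433013·934.5249 ≈ 404.661
s = 3·30.57/2 = 45.855
r ≈ 404.661/45.855 ≈ 8.8248
(Equivalently r = side/(2√3) = 30.57/3.4641 ≈ 8.8248.)

r = 8.825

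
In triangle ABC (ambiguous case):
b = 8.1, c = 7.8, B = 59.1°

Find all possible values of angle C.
b/sin(B) = c/sin(C)  ⇒  sin(C) = c·sin(B)/b = 7.8·sin(59.1°)/8.1
sin(59.1°) ≈ 0.858065
sin(C) ≈ 7.8·0.858065/8.1 ≈ 6.69291/8.1 ≈ 0.826285
Candidate 1: C₁ = arcsin(0.826285) ≈ 55.719°  →  A = 180° − 59.1° − 55.719° ≈ 65.181° > 0, valid
Candidate 2: C₂ = 180° − C₁ ≈ 124.281°  →  A = 180° − 59.1° − 124.281° ≈ -3.381° ≤ 0, not a valid triangle

C = 55.72° (one solution)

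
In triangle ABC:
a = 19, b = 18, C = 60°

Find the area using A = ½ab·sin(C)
A = ½·a·b·sin(C) = ½·19·18·sin(60°)
sin(60°) ≈ 0.866025
A ≈ ½·342·0.866025 = 171·0.866025 ≈ 148.09

Area = 148.1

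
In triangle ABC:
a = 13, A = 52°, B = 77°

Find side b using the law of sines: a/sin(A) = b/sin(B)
a/sin(A) = b/sin(B)  ⇒  b = a·sin(B)/sin(A) = 13·sin(77°)/sin(52°)
sin(77°) ≈ 0.97437, sin(52°) ≈ 0.788011
b ≈ 13·0.97437/0.788011 ≈ 12.6668/0.788011 ≈ 16.0744

b = 16.07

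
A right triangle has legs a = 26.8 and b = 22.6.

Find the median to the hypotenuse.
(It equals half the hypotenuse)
Hypotenuse c = √(a² + b²) = √(718.24 + 510.76) = √1229 ≈ 35.0571
Median to hypotenuse = c/2 ≈ 35.0571/2 ≈ 17.5285

Median = 17.53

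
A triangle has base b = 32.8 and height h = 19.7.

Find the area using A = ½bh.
A = ½·b·h = ½·32.8·19.7 = ½·646.16 = 323.08

Area = 323.08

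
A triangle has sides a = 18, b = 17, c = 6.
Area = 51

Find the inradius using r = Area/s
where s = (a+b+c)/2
s = (18 + 17 + 6)/2 = 41/2 = 20.5
r = Area/s = 51/20.5 ≈ 2.4878

r = 2.488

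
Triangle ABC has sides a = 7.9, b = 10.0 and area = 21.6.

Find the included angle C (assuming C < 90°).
Area = ½·a·b·sin(C)  ⇒  sin(C) = 2·Area/(a·b) = 2·21.6/(7.9·10.0) = 43.2/79 ≈ 0.546835
C = arcsin(0.546835) ≈ 33.1502° (taking the acute solution since C < 90°)

C = 33.15°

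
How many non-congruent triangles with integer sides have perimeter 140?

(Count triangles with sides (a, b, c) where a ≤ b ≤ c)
Let a ≤ b ≤ c with a + b + c = 140. The only binding inequality is a + b > c, i.e. 140 − c > c, so c < 140/2; and c ≥ 140/3 since c is the largest side.
So 47 ≤ c ≤ 69. For each c, b runs from ⌈(140 − c)/2⌉ up to c (then a = 140 − b − c satisfies 1 ≤ a ≤ b automatically), giving c − ⌈(140 − c)/2⌉ + 1 choices.
Summing over c: 1 + 3 + 4 + 6 + … + 33 + 34  (23 terms, c = 47, …, 69) = 408
Check (closed form: nearest integer to p²/48 for even p, (p+3)²/48 for odd p): 140²/48 = 19600/48 ≈ 408.33 → 408

408 triangles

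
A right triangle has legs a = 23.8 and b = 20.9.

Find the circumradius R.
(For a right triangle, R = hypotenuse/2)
Hypotenuse c = √(a² + b²) = √(566.44 + 436.81) = √1003.25 ≈ 31.6741
R = c/2 ≈ 31.6741/2 ≈ 15.8371

R = 15.84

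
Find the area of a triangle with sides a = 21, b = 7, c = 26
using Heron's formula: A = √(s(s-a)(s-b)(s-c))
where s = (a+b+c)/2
s = (21 + 7 + 26)/2 = 54/2 = 27
s − a = 6, s − b = 20, s − c = 1
s(s−a)(s−b)(s−c) = 27·6·20·1 = 3240
Area = √3240 ≈ 56.921

s = 27.0, Area = 56.92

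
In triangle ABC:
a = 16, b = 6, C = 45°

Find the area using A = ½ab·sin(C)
A = ½·a·b·sin(C) = ½·16·6·sin(45°)
sin(45°) ≈ 0.707107
A ≈ ½·96·0.707107 = 48·0.707107 ≈ 33.9411

Area = 33.94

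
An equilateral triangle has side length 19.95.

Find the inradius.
r = Area/s with s the semi-perimeter.
Area = (√3/4)·19.95² = (√3/4)·398.0025 ≈ 0.433013·398.0025 ≈ 172.34
s = 3·19.95/2 = 29.925
r ≈ 172.34/29.925 ≈ 5.75907
(Equivalently r = side/(2√3) = 19.95/3.4641 ≈ 5.75907.)

r = 5.759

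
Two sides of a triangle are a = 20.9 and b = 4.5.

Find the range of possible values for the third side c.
Triangle inequality: |a − b| < c < a + b
|a − b| = |20.9 − 4.5| = 16.4
a + b = 20.9 + 4.5 = 25.4

16.4 < c < 25.4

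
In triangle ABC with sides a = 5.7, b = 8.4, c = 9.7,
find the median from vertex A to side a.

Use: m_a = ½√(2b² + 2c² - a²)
m_a = ½√(2·8.4² + 2·9.7² − 5.7²) = ½√(2·70.56 + 2·94.09 − 32.49) = ½√(141.12 + 188.18 − 32.49) = ½√296.81
√296.81 ≈ 17.2282, so m_a ≈ 8.61409

m_a = 8.614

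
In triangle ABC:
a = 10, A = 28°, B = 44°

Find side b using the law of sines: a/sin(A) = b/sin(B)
a/sin(A) = b/sin(B)  ⇒  b = a·sin(B)/sin(A) = 10·sin(44°)/sin(28°)
sin(44°) ≈ 0.694658, sin(28°) ≈ 0.469472
b ≈ 10·0.694658/0.469472 ≈ 6.94658/0.469472 ≈ 14.7966

b = 14.8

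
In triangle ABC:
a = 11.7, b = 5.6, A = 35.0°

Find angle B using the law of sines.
a/sin(A) = b/sin(B)  ⇒  sin(B) = b·sin(A)/a = 5.6·sin(35.0°)/11.7
sin(35.0°) ≈ 0.573576
sin(B) ≈ 5.6·0.573576/11.7 ≈ 3.21203/11.7 ≈ 0.274532
B = arcsin(0.274532) ≈ 15.9341°
(Since b ≤ a we need B ≤ A, so the obtuse alternative 180° − 15.9341° ≈ 164.066° is rejected.)

B = 15.93°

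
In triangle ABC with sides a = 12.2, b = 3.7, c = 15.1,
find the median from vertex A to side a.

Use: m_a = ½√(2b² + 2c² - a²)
m_a = ½√(2·3.7² + 2·15.1² − 12.2²) = ½√(2·13.69 + 2·228.01 − 148.84) = ½√(27.38 + 456.02 − 148.84) = ½√334.56
√334.56 ≈ 18.291, so m_a ≈ 9.14549

m_a = 9.145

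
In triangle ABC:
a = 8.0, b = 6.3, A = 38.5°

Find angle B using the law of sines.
a/sin(A) = b/sin(B)  ⇒  sin(B) = b·sin(A)/a = 6.3·sin(38.5°)/8.0
sin(38.5°) ≈ 0.622515
sin(B) ≈ 6.3·0.622515/8.0 ≈ 3.92184/8.0 ≈ 0.49023
B = arcsin(0.49023) ≈ 29.3557°
(Since b ≤ a we need B ≤ A, so the obtuse alternative 180° − 29.3557° ≈ 150.644° is rejected.)

B = 29.36°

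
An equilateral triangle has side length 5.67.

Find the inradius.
r = Area/s with s the semi-perimeter.
Area = (√3/4)·5.67² = (√3/4)·32.1489 ≈ 0.433013·32.1489 ≈ 13.9209
s = 3·5.67/2 = 8.505
r ≈ 13.9209/8.505 ≈ 1.63679
(Equivalently r = side/(2√3) = 5.67/3.4641 ≈ 1.63679.)

r = 1.637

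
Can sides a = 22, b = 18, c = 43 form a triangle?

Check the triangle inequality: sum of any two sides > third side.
a + b vs c: 22 + 18 = 40 ≤ 43  ✗
a + c vs b: 22 + 43 = 65 > 18  ✓
b + c vs a: 18 + 43 = 61 > 22  ✓

No: 22 + 18 = 40 is not > 43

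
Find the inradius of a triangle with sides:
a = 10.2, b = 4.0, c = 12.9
r = Area/s where s is the semi-perimeter.
s = (10.2 + 4.0 + 12.9)/2 = 27.1/2 = 13.55
Area = √(s(s−a)(s−b)(s−c)) = √(13.55·3.35·9.55·0.65) ≈ √281.774 ≈ 16.7861
r ≈ 16.7861/13.55 ≈ 1.23883

r = 1.239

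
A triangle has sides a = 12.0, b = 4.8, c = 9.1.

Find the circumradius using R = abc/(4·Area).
First find the area with Heron's formula.
s = (12.0 + 4.8 + 9.1)/2 = 12.95
Area = √(s(s−a)(s−b)(s−c)) = √(12.95·0.95·8.15·3.85) ≈ √386.022 ≈ 19.6474
abc = 12.0·4.8·9.1 = 524.16
R = abc/(4·Area) ≈ 524.16/(4·19.6474) = 524.16/78.5897 ≈ 6.66957

R = 6.67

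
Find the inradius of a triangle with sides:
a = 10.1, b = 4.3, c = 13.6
r = Area/s where s is the semi-perimeter.
s = (10.1 + 4.3 + 13.6)/2 = 28/2 = 14
Area = √(s(s−a)(s−b)(s−c)) = √(14·3.9·9.7·0.4) ≈ √211.848 ≈ 14.555
r ≈ 14.555/14 ≈ 1.03964

r = 1.04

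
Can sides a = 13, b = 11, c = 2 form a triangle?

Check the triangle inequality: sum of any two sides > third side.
a + b vs c: 13 + 11 = 24 > 2  ✓
a + c vs b: 13 + 2 = 15 > 11  ✓
b + c vs a: 11 + 2 = 13 ≤ 13  ✗

No: 11 + 2 = 13 is not > 13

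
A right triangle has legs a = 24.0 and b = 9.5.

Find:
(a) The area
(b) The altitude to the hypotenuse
(a) The legs are perpendicular, so Area = ½·a·b = ½·24.0·9.5 = ½·228 = 114
(b) Hypotenuse c = √(a² + b²) = √(576 + 90.25) = √666.25 ≈ 25.8118
    Area = ½·c·h_c  ⇒  h_c = 2·Area/c = 228/25.8118 ≈ 8.83316

Area = 114, h_c = 8.833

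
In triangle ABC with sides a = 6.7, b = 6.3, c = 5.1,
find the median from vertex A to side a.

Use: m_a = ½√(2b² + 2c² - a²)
m_a = ½√(2·6.3² + 2·5.1² − 6.7²) = ½√(2·39.69 + 2·26.01 − 44.89) = ½√(79.38 + 52.02 − 44.89) = ½√86.51
√86.51 ≈ 9.30108, so m_a ≈ 4.65054

m_a = 4.651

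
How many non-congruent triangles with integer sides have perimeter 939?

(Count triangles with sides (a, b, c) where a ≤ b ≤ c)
Let a ≤ b ≤ c with a + b + c = 939. The only binding inequality is a + b > c, i.e. 939 − c > c, so c < 939/2; and c ≥ 939/3 since c is the largest side.
So 313 ≤ c ≤ 469. For each c, b runs from ⌈(939 − c)/2⌉ up to c (then a = 939 − b − c satisfies 1 ≤ a ≤ b automatically), giving c − ⌈(939 − c)/2⌉ + 1 choices.
Summing over c: 1 + 2 + 4 + 5 + … + 233 + 235  (157 terms, c = 313, …, 469) = 18487
Check (closed form: nearest integer to p²/48 for even p, (p+3)²/48 for odd p): (939+3)²/48 = 942²/48 = 887364/48 ≈ 18486.75 → 18487

18487 triangles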